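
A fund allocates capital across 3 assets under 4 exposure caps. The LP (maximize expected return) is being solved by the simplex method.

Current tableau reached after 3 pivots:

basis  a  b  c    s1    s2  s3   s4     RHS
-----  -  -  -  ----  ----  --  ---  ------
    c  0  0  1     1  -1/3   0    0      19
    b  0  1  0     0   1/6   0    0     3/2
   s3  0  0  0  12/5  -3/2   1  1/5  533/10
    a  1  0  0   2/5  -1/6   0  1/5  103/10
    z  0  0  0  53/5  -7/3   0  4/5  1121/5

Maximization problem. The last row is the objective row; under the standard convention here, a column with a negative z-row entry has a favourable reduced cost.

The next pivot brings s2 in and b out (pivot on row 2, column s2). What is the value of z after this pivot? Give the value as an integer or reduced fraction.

Minimum ratio for s2: (3/2)/(1/6) = 9.
z changes by −(z-row coeff of s2)·ratio = −(-7/3)·9 = 21.
New z = 1121/5 + 21 = 1226/5.

1226/5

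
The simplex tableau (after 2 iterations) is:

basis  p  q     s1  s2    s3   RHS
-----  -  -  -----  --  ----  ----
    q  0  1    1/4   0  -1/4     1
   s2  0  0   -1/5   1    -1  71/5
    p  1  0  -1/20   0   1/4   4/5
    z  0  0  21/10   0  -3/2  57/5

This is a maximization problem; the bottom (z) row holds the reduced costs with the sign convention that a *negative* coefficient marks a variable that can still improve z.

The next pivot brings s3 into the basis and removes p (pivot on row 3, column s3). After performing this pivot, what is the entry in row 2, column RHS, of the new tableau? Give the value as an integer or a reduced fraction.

Pivot element is row 3, column s3: 1/4.
Normalize row 3: new (row 3, RHS) = (4/5)/(1/4) = 16/5.
row 2 ← row 2 − (-1)·(new row 3): 71/5 − (-1)·(16/5) = 87/5.

87/5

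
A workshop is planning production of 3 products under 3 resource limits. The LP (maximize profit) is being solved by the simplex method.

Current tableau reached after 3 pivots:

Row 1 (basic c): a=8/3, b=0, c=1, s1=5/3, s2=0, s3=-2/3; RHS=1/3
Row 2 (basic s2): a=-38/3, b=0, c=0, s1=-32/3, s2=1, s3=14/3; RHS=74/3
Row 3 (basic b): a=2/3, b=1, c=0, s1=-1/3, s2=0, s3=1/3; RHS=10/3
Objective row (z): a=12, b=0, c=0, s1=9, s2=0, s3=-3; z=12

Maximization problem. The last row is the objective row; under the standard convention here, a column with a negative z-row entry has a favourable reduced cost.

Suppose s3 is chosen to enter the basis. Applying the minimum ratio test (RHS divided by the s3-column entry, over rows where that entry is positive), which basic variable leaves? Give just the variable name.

Ratios: row 1 (c): entry -2/3 ≤ 0, skip; row 2 (s2): (74/3)/(14/3) = 37/7; row 3 (b): (10/3)/(1/3) = 10.
Minimum ratio 37/7 is in the s2 row, so s2 leaves.

s2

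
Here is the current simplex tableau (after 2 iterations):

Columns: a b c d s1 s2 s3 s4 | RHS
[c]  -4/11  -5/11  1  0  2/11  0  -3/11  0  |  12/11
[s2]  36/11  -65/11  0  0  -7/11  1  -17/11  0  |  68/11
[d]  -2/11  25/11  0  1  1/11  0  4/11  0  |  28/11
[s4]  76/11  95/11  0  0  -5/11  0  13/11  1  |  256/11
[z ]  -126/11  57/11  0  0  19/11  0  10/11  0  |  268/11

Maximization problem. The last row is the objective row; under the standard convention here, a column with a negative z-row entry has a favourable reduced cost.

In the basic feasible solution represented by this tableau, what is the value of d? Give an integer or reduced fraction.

d is basic (row 3); its value is the RHS of that row: 28/11.

28/11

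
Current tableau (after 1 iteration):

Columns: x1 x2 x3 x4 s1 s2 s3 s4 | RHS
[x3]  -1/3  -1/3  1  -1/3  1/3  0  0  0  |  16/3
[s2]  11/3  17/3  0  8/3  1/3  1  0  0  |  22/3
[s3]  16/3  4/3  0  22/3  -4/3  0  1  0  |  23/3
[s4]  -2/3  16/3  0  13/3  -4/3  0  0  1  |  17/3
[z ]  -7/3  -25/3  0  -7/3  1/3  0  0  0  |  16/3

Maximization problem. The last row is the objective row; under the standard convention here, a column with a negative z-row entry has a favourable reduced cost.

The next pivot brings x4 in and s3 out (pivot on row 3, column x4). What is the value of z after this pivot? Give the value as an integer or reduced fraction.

Minimum ratio for x4: (23/3)/(22/3) = 23/22.
z changes by −(z-row coeff of x4)·ratio = −(-7/3)·(23/22) = 161/66.
New z = 16/3 + (161/66) = 171/22.

171/22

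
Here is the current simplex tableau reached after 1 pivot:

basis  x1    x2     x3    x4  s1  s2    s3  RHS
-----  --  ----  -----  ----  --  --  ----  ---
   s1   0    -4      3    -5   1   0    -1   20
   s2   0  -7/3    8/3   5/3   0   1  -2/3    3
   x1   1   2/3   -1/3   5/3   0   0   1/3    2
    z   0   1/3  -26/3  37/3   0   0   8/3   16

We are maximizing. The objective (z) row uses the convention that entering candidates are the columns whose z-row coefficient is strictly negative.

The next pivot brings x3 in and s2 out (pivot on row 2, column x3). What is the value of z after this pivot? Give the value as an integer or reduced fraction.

Minimum ratio for x3: 3/(8/3) = 9/8.
z changes by −(z-row coeff of x3)·ratio = −(-26/3)·(9/8) = 39/4.
New z = 16 + (39/4) = 103/4.

103/4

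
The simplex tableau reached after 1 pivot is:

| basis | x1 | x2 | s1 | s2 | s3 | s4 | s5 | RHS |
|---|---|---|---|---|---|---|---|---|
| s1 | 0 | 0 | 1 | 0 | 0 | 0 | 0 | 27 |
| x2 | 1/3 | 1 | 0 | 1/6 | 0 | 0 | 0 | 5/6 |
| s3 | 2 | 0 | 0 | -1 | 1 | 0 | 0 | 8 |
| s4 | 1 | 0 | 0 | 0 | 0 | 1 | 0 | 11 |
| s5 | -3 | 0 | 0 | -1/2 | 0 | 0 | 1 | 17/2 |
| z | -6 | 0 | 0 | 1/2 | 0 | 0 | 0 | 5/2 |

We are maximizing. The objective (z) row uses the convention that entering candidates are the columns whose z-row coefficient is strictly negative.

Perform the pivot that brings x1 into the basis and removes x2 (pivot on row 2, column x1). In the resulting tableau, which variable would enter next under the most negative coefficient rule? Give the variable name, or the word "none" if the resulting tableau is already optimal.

none

Pivot element 1/3. New z-row = old z-row − (-6)·(row 2/(1/3)).
Updated z-row coefficients: x1: 0, x2: 18, s1: 0, s2: 7/2, s3: 0, s4: 0, s5: 0.
No coefficient is strictly negative; the tableau after this pivot is optimal.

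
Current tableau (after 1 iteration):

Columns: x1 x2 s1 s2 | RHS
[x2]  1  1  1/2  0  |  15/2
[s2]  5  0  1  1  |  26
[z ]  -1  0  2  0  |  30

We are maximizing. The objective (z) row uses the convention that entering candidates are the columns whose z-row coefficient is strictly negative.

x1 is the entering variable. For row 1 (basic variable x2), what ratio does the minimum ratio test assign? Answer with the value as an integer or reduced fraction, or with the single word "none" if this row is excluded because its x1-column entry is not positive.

Ratio = RHS / (x1 entry) = (15/2) / 1 = 15/2.

15/2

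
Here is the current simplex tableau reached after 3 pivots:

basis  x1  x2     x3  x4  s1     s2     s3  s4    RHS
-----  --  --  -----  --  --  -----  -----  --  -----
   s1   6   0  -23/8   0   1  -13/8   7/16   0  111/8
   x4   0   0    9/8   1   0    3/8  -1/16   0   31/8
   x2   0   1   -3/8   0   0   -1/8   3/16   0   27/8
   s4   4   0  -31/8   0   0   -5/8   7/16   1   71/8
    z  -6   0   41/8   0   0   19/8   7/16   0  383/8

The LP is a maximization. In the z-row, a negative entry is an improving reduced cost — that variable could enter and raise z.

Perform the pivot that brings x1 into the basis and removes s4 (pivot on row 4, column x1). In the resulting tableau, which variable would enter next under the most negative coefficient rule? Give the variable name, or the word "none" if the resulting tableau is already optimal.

x3

Pivot element 4. New z-row = old z-row − (-6)·(row 4/4).
Updated z-row coefficients: x1: 0, x2: 0, x3: -11/16, x4: 0, s1: 0, s2: 23/16, s3: 35/32, s4: 3/2.
The most negative is -11/16 in column x3, so x3 would enter next.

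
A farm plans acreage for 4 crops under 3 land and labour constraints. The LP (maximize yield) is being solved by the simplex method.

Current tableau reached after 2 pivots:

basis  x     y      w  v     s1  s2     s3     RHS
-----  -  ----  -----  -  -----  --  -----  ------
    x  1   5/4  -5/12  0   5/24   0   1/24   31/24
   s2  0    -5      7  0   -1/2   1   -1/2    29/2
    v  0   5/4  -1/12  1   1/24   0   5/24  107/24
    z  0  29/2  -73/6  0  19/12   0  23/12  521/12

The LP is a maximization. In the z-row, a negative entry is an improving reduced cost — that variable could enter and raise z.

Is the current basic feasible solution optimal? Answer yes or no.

no

Column w has objective-row coefficient -73/6, which is negative; an improving pivot exists, so not yet optimal.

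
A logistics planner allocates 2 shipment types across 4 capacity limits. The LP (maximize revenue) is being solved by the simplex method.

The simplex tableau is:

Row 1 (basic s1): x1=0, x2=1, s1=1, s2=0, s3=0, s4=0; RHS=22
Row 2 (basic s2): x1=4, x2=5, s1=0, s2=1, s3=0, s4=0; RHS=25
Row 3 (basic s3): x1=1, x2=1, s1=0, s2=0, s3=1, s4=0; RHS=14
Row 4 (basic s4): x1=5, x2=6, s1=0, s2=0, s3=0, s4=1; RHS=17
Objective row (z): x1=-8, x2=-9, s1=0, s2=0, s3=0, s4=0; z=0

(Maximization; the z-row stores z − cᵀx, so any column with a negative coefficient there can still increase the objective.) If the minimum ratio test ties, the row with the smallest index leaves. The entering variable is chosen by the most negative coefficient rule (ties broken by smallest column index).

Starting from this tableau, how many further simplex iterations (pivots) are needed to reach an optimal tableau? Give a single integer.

2

pivot: x2 in, s4 out → z = 51/2
pivot: x1 in, x2 out → z = 136/5
No improving column remains; optimal.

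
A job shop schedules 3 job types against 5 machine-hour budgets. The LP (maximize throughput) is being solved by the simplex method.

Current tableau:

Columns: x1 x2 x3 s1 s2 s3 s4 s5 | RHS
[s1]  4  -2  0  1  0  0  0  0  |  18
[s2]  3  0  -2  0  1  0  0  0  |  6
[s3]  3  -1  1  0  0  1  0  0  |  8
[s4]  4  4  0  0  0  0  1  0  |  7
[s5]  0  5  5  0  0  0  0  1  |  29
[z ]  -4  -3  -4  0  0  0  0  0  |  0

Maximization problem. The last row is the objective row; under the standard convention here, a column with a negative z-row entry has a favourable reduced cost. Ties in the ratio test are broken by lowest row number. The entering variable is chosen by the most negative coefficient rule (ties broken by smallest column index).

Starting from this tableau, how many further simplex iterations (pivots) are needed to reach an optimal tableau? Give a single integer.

pivot: x1 in, s4 out → z = 7
pivot: x3 in, s3 out → z = 18
pivot: x2 in, s5 out → z = 543/20
No improving column remains; optimal.

3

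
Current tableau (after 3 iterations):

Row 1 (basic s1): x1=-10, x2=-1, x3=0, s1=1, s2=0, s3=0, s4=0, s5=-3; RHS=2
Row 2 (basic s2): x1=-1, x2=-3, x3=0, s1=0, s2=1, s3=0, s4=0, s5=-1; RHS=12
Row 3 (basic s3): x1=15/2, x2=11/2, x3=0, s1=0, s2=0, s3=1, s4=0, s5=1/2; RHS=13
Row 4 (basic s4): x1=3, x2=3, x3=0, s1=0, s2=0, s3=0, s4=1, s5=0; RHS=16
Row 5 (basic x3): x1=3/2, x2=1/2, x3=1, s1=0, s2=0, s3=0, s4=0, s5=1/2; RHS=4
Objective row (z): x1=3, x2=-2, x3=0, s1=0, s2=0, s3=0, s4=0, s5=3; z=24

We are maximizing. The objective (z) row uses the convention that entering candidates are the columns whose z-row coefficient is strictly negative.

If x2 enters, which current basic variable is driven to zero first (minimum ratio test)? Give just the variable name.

s3

Ratios: row 1 (s1): entry -1 ≤ 0, skip; row 2 (s2): entry -3 ≤ 0, skip; row 3 (s3): 13/(11/2) = 26/11; row 4 (s4): 16/3 = 16/3; row 5 (x3): 4/(1/2) = 8.
Minimum ratio 26/11 is in the s3 row, so s3 leaves.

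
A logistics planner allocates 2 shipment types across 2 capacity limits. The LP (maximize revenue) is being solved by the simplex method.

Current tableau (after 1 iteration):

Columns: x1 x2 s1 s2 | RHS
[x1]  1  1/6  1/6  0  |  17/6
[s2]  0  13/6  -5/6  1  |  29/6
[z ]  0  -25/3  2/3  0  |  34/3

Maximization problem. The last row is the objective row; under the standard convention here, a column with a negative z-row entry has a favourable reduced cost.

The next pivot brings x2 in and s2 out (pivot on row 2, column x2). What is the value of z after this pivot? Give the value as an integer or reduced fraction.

Minimum ratio for x2: (29/6)/(13/6) = 29/13.
z changes by −(z-row coeff of x2)·ratio = −(-25/3)·(29/13) = 725/39.
New z = 34/3 + (725/39) = 389/13.

389/13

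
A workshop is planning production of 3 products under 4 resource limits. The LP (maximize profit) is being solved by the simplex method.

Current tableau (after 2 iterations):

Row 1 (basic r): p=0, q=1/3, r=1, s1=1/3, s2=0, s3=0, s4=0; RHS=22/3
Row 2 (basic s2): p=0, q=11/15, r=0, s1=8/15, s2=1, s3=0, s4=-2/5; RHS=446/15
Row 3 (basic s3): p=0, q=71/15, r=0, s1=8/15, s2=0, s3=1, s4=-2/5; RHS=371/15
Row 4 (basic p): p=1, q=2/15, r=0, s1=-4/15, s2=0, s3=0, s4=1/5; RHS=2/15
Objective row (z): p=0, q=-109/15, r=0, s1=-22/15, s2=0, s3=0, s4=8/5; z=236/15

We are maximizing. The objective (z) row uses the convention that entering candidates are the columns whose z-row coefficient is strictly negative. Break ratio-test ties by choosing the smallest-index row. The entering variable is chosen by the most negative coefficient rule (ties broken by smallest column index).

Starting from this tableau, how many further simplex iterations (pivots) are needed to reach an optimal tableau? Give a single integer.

3

pivot: q in, p out → z = 23
pivot: s1 in, s3 out → z = 55
pivot: p in, r out → z = 1385/21
No improving column remains; optimal.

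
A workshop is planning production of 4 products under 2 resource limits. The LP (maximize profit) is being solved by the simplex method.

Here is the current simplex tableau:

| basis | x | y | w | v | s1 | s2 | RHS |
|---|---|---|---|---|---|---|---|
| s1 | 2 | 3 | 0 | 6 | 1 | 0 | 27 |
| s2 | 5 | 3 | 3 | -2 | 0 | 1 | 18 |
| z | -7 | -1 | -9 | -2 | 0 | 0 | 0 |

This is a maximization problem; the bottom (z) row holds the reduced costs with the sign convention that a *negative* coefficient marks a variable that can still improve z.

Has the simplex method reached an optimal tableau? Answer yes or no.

no

Column x has objective-row coefficient -7, which is negative; an improving pivot exists, so not yet optimal.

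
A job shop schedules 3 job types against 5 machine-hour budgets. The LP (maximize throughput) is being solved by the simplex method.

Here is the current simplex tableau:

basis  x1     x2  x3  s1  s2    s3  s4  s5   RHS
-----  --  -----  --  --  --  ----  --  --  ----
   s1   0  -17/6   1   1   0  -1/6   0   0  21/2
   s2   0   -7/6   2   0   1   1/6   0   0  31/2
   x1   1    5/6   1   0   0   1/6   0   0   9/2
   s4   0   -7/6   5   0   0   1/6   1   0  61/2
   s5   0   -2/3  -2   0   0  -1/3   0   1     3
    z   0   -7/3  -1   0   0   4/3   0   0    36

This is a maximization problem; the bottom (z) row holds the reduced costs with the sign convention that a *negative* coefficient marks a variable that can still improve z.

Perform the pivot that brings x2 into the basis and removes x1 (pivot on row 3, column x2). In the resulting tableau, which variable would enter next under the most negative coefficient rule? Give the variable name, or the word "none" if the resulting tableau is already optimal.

none

Pivot element 5/6. New z-row = old z-row − (-7/3)·(row 3/(5/6)).
Updated z-row coefficients: x1: 14/5, x2: 0, x3: 9/5, s1: 0, s2: 0, s3: 9/5, s4: 0, s5: 0.
No coefficient is strictly negative; the tableau after this pivot is optimal.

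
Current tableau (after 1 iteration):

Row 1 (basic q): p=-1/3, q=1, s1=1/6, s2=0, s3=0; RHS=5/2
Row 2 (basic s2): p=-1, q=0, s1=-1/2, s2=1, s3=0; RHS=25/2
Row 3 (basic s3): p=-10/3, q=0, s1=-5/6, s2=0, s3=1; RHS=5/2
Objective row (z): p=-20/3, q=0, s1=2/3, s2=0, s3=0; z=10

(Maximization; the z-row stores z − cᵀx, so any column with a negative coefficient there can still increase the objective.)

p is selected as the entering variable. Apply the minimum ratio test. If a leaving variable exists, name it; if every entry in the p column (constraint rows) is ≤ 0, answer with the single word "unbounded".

p-column entries: row 1: -1/3, row 2: -1, row 3: -10/3. All ≤ 0, so p can increase without bound; the LP is unbounded in this direction.

unbounded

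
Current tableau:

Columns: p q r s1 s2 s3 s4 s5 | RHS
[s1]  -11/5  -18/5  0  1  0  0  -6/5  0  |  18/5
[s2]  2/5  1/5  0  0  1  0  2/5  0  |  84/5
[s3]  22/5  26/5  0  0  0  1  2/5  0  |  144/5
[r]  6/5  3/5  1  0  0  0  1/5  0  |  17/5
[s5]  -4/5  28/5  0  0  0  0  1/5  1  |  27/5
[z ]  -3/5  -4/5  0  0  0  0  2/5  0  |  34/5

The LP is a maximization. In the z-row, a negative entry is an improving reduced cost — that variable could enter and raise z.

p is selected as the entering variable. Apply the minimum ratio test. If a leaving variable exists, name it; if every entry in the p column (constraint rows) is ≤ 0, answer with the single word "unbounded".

Ratios: row 1 (s1): entry -11/5 ≤ 0, skip; row 2 (s2): (84/5)/(2/5) = 42; row 3 (s3): (144/5)/(22/5) = 72/11; row 4 (r): (17/5)/(6/5) = 17/6; row 5 (s5): entry -4/5 ≤ 0, skip.
Minimum ratio is in the r row, so r leaves.

r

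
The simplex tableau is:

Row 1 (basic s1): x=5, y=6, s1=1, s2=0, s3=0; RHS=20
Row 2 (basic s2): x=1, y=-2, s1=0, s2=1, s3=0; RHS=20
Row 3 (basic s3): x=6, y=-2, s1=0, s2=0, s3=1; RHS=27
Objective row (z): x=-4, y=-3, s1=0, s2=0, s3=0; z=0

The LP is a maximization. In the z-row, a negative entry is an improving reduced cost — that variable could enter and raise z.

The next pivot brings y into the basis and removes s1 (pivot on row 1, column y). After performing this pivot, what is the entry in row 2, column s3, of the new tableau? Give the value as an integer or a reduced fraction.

0

Pivot element is row 1, column y: 6.
Normalize row 1: new (row 1, s3) = 0/6 = 0.
row 2 ← row 2 − (-2)·(new row 1): 0 − (-2)·0 = 0.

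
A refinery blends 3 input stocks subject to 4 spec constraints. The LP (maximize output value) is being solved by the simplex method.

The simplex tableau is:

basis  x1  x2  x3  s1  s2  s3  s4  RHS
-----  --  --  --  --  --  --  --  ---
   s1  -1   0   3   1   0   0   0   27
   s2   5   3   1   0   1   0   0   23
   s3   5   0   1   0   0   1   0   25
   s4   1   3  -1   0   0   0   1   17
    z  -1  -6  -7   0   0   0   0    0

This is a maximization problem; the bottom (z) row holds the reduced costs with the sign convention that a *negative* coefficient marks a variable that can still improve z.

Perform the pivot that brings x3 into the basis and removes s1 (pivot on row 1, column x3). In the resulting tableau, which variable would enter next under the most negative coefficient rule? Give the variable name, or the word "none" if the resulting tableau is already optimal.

x2

Pivot element 3. New z-row = old z-row − (-7)·(row 1/3).
Updated z-row coefficients: x1: -10/3, x2: -6, x3: 0, s1: 7/3, s2: 0, s3: 0, s4: 0.
The most negative is -6 in column x2, so x2 would enter next.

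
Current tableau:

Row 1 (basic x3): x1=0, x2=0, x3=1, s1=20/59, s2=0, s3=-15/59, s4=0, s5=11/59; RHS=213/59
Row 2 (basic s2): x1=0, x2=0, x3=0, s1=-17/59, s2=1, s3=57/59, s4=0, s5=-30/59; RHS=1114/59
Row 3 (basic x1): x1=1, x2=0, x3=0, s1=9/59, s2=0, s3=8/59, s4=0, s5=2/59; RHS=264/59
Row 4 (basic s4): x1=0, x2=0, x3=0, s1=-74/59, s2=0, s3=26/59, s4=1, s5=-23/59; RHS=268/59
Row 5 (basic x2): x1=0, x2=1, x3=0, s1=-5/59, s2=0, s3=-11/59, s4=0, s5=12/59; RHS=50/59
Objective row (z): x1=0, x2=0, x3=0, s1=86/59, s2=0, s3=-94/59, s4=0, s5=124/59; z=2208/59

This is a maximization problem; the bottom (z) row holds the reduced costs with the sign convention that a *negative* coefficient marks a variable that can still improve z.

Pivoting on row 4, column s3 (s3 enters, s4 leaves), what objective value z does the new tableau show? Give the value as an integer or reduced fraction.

Minimum ratio for s3: (268/59)/(26/59) = 134/13.
z changes by −(z-row coeff of s3)·ratio = −(-94/59)·(134/13) = 12596/767.
New z = 2208/59 + (12596/767) = 700/13.

700/13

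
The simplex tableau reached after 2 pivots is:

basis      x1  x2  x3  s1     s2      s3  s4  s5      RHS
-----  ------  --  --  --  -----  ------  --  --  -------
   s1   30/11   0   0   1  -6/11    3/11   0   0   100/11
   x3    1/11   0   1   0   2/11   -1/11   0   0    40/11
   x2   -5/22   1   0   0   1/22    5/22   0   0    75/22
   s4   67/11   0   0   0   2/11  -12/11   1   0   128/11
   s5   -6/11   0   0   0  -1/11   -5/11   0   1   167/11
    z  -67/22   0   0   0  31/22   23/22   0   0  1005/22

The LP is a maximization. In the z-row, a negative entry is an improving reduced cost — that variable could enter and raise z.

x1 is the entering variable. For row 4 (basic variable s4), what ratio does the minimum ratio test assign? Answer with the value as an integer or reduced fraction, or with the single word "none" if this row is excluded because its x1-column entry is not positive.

128/67

Ratio = RHS / (x1 entry) = (128/11) / (67/11) = 128/67.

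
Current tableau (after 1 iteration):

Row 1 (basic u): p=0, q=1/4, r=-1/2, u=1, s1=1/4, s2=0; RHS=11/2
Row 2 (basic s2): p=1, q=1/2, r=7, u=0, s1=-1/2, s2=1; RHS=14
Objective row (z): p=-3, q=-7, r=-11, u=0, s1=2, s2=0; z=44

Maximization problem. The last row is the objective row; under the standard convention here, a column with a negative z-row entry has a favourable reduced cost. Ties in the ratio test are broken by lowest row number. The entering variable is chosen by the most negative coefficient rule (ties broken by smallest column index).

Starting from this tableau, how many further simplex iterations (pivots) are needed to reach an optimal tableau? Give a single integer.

pivot: r in, s2 out → z = 66
pivot: q in, u out → z = 1659/8
No improving column remains; optimal.

2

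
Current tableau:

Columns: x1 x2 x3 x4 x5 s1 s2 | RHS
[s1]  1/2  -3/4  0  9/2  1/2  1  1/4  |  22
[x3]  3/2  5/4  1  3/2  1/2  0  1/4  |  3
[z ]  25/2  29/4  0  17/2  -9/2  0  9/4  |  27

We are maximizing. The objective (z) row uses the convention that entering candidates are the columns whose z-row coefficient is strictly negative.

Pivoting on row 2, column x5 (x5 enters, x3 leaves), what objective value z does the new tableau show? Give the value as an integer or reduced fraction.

Minimum ratio for x5: 3/(1/2) = 6.
z changes by −(z-row coeff of x5)·ratio = −(-9/2)·6 = 27.
New z = 27 + 27 = 54.

54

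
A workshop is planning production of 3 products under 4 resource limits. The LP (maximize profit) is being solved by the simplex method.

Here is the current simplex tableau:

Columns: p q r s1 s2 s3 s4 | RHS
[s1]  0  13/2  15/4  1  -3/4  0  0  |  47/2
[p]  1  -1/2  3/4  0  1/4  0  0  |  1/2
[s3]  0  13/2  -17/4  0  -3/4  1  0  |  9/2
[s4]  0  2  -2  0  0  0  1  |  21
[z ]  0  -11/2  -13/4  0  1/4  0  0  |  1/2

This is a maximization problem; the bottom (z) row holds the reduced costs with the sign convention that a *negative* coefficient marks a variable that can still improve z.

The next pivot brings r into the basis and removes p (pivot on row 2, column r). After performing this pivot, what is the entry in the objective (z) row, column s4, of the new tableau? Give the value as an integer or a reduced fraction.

Pivot element is row 2, column r: 3/4.
Normalize row 2: new (row 2, s4) = 0/(3/4) = 0.
z-row ← z-row − (-13/4)·(new row 2): 0 − (-13/4)·0 = 0.

0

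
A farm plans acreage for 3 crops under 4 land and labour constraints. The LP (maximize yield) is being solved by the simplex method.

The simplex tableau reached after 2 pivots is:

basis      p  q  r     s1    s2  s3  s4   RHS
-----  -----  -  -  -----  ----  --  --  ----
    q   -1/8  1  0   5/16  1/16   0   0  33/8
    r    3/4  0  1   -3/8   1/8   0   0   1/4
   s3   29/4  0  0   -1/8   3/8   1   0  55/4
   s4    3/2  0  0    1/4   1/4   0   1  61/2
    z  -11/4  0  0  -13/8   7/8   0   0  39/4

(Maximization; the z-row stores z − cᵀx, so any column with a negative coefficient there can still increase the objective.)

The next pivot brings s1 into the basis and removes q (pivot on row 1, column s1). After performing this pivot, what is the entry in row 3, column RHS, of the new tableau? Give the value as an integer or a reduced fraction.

77/5

Pivot element is row 1, column s1: 5/16.
Normalize row 1: new (row 1, RHS) = (33/8)/(5/16) = 66/5.
row 3 ← row 3 − (-1/8)·(new row 1): 55/4 − (-1/8)·(66/5) = 77/5.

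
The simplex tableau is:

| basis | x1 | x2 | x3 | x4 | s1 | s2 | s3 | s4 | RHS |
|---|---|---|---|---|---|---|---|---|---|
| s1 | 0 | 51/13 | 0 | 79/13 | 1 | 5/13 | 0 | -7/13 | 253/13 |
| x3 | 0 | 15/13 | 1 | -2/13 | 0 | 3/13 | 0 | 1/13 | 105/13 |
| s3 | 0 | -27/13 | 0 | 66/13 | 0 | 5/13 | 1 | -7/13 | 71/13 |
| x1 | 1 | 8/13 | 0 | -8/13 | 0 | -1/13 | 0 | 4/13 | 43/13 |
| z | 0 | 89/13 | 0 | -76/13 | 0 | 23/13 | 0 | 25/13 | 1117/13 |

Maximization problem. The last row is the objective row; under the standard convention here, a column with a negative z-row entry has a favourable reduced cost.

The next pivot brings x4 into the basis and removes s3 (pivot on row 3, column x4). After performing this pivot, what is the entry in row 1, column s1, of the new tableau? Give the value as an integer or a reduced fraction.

Pivot element is row 3, column x4: 66/13.
Normalize row 3: new (row 3, s1) = 0/(66/13) = 0.
row 1 ← row 1 − (79/13)·(new row 3): 1 − (79/13)·0 = 1.

1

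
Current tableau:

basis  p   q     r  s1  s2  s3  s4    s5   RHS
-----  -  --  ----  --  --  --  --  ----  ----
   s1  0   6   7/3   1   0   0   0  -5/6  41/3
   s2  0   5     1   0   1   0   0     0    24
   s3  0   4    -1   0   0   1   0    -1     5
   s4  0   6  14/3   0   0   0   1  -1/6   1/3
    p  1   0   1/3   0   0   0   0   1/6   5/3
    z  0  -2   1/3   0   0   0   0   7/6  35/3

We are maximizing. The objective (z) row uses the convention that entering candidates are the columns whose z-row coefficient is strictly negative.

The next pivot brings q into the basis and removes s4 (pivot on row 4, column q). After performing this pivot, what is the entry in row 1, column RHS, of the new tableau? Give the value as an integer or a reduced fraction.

40/3

Pivot element is row 4, column q: 6.
Normalize row 4: new (row 4, RHS) = (1/3)/6 = 1/18.
row 1 ← row 1 − 6·(new row 4): 41/3 − 6·(1/18) = 40/3.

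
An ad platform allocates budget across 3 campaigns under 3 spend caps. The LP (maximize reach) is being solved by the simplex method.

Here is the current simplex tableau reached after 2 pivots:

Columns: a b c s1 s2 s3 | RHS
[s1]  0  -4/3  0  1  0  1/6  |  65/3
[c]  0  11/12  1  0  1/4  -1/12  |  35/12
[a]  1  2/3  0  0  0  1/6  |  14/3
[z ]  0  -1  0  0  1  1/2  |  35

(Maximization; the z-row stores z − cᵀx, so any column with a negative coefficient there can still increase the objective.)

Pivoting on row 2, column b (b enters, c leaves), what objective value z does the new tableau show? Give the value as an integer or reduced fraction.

420/11

Minimum ratio for b: (35/12)/(11/12) = 35/11.
z changes by −(z-row coeff of b)·ratio = −(-1)·(35/11) = 35/11.
New z = 35 + (35/11) = 420/11.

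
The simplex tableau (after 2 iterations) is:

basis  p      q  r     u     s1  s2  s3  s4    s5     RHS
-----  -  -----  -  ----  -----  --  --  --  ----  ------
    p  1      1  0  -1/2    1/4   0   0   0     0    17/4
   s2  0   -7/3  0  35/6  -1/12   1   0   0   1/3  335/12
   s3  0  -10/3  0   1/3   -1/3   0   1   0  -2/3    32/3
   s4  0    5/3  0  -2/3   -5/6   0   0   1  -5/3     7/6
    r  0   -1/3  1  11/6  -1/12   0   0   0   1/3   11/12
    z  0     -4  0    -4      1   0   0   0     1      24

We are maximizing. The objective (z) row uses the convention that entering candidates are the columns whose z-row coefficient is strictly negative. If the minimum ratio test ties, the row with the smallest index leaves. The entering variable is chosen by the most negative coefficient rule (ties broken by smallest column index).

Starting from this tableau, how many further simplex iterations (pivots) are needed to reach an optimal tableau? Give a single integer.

pivot: q in, s4 out → z = 134/5
pivot: u in, r out → z = 520/17
pivot: s5 in, p out → z = 1409/34
No improving column remains; optimal.

3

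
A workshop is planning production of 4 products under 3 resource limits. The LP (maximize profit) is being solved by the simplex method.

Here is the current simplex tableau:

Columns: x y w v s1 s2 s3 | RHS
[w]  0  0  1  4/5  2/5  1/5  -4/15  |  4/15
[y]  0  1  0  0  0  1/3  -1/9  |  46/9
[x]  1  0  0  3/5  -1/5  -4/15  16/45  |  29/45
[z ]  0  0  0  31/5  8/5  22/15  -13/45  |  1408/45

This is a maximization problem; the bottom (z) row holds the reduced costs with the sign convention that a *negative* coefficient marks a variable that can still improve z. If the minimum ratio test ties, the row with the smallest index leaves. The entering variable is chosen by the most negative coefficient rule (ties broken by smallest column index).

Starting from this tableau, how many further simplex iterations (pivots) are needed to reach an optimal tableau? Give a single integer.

pivot: s3 in, x out → z = 509/16
No improving column remains; optimal.

1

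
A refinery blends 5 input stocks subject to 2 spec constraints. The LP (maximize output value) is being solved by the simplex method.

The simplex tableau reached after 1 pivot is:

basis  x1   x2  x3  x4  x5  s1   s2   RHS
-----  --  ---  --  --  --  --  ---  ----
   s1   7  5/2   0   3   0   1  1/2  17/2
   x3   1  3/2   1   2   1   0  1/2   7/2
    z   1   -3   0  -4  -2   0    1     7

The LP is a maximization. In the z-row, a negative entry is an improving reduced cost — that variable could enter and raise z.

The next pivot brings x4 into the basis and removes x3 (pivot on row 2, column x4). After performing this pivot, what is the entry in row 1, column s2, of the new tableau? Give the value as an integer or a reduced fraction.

-1/4

Pivot element is row 2, column x4: 2.
Normalize row 2: new (row 2, s2) = (1/2)/2 = 1/4.
row 1 ← row 1 − 3·(new row 2): 1/2 − 3·(1/4) = -1/4.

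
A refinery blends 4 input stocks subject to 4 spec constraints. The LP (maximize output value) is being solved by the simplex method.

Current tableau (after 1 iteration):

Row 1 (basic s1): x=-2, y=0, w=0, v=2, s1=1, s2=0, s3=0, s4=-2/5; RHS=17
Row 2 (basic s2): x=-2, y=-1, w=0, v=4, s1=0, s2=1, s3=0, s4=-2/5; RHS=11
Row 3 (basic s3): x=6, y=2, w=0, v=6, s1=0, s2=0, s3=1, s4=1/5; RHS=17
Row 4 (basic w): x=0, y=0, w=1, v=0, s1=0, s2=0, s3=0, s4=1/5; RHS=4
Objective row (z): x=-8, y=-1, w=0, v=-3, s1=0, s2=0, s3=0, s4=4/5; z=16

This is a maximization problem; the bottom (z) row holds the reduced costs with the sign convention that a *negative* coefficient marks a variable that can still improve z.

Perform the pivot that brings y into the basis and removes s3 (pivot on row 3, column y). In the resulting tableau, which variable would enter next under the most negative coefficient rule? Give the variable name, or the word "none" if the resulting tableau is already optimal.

Pivot element 2. New z-row = old z-row − (-1)·(row 3/2).
Updated z-row coefficients: x: -5, y: 0, w: 0, v: 0, s1: 0, s2: 0, s3: 1/2, s4: 9/10.
The most negative is -5 in column x, so x would enter next.

x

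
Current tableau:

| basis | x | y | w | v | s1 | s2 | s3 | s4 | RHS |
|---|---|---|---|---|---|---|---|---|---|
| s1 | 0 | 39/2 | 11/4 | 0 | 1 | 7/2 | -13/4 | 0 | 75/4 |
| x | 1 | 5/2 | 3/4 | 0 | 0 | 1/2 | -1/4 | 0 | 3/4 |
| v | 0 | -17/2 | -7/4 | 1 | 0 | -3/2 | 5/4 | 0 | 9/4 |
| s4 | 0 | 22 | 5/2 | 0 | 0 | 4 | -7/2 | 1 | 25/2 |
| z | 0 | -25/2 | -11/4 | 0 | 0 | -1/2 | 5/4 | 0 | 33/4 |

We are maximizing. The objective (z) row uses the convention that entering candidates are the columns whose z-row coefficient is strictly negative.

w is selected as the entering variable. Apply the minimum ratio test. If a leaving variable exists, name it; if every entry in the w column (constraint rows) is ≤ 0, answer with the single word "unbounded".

x

Ratios: row 1 (s1): (75/4)/(11/4) = 75/11; row 2 (x): (3/4)/(3/4) = 1; row 3 (v): entry -7/4 ≤ 0, skip; row 4 (s4): (25/2)/(5/2) = 5.
Minimum ratio is in the x row, so x leaves.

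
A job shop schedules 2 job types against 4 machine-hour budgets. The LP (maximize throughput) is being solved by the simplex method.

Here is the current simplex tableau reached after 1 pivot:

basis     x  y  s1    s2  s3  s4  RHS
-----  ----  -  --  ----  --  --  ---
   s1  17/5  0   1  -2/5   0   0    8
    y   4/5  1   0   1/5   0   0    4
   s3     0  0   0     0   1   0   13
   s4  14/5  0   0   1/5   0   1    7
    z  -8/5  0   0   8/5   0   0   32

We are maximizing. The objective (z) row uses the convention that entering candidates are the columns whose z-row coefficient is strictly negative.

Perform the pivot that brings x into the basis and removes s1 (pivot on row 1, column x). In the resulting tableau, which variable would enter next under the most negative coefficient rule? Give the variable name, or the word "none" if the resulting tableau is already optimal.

none

Pivot element 17/5. New z-row = old z-row − (-8/5)·(row 1/(17/5)).
Updated z-row coefficients: x: 0, y: 0, s1: 8/17, s2: 24/17, s3: 0, s4: 0.
No coefficient is strictly negative; the tableau after this pivot is optimal.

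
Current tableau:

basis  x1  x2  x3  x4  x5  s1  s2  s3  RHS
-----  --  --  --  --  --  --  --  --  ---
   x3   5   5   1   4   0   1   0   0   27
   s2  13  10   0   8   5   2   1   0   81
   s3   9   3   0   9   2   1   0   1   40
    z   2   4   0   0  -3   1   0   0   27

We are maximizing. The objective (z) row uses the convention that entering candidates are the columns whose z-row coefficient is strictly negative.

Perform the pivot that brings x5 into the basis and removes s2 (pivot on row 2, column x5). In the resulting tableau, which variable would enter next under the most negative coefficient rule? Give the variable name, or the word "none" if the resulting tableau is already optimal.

Pivot element 5. New z-row = old z-row − (-3)·(row 2/5).
Updated z-row coefficients: x1: 49/5, x2: 10, x3: 0, x4: 24/5, x5: 0, s1: 11/5, s2: 3/5, s3: 0.
No coefficient is strictly negative; the tableau after this pivot is optimal.

none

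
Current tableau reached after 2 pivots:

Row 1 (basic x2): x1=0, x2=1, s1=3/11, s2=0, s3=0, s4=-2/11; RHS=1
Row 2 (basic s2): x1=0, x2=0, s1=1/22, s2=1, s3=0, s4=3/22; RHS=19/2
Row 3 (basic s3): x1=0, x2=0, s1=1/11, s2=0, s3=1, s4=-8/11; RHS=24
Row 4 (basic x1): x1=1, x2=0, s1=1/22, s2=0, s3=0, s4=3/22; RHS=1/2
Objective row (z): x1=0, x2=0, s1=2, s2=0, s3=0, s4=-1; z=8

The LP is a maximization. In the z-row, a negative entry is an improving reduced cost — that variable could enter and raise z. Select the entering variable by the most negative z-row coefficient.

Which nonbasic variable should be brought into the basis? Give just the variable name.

Objective-row coefficients: x1: 0, x2: 0, s1: 2, s2: 0, s3: 0, s4: -1.
The most negative is -1 in column s4, so s4 enters.

s4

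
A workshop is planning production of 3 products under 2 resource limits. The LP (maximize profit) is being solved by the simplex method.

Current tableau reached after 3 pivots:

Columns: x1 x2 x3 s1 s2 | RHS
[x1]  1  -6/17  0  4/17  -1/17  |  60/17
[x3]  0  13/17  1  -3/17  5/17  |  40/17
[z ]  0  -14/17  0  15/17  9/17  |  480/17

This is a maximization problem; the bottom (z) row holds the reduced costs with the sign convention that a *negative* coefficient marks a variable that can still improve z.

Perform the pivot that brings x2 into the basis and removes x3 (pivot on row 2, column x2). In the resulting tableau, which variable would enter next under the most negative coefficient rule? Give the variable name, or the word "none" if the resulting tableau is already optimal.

none

Pivot element 13/17. New z-row = old z-row − (-14/17)·(row 2/(13/17)).
Updated z-row coefficients: x1: 0, x2: 0, x3: 14/13, s1: 9/13, s2: 11/13.
No coefficient is strictly negative; the tableau after this pivot is optimal.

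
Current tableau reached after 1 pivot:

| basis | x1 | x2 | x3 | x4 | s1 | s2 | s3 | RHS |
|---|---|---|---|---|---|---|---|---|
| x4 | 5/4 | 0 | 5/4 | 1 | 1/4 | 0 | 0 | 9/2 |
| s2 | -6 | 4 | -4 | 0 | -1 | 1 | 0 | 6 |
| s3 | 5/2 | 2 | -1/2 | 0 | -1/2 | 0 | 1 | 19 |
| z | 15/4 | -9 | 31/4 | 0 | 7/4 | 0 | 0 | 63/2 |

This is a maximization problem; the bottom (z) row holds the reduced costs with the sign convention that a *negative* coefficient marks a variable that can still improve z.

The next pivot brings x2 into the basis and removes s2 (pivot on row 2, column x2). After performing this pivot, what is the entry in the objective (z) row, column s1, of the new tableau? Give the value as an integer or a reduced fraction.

-1/2

Pivot element is row 2, column x2: 4.
Normalize row 2: new (row 2, s1) = (-1)/4 = -1/4.
z-row ← z-row − (-9)·(new row 2): 7/4 − (-9)·(-1/4) = -1/2.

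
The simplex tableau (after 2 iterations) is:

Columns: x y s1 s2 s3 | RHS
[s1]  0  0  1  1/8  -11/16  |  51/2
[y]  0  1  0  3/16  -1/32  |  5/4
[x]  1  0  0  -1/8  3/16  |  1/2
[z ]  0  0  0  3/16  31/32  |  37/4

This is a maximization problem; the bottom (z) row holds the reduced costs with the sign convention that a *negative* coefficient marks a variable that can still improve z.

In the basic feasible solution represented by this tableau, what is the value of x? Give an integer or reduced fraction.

x is basic (row 3); its value is the RHS of that row: 1/2.

1/2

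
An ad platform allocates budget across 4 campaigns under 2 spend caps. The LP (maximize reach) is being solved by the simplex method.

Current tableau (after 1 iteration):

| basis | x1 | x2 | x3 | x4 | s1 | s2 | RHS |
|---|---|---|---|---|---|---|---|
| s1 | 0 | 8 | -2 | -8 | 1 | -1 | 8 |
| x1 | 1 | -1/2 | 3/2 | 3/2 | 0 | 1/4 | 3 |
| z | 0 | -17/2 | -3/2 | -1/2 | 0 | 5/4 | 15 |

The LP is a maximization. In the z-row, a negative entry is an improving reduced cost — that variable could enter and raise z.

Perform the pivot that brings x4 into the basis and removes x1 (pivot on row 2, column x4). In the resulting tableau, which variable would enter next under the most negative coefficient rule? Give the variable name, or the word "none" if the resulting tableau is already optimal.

x2

Pivot element 3/2. New z-row = old z-row − (-1/2)·(row 2/(3/2)).
Updated z-row coefficients: x1: 1/3, x2: -26/3, x3: -1, x4: 0, s1: 0, s2: 4/3.
The most negative is -26/3 in column x2, so x2 would enter next.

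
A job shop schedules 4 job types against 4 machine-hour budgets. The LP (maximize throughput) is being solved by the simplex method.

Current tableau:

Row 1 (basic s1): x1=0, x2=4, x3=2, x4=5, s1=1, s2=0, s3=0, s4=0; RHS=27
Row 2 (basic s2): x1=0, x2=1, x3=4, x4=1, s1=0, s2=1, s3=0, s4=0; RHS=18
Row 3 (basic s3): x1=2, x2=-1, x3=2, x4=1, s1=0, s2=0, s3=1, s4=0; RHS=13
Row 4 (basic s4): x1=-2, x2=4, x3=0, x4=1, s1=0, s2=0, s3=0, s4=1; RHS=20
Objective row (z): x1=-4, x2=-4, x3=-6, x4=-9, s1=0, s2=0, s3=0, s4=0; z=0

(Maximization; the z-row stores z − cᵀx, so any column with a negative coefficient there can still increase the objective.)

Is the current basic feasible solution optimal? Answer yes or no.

no

Column x1 has objective-row coefficient -4, which is negative; an improving pivot exists, so not yet optimal.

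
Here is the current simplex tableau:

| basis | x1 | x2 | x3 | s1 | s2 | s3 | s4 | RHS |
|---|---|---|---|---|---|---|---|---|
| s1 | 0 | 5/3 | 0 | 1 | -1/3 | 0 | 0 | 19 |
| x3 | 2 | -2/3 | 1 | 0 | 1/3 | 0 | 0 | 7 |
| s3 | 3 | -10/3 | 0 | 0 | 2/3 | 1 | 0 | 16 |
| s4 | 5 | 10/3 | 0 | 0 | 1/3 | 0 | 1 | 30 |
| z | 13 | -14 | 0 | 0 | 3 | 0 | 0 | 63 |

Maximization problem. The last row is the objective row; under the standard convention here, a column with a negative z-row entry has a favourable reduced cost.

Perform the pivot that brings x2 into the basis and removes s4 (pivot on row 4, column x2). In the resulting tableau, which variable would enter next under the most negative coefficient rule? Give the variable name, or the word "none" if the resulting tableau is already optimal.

Pivot element 10/3. New z-row = old z-row − (-14)·(row 4/(10/3)).
Updated z-row coefficients: x1: 34, x2: 0, x3: 0, s1: 0, s2: 22/5, s3: 0, s4: 21/5.
No coefficient is strictly negative; the tableau after this pivot is optimal.

none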